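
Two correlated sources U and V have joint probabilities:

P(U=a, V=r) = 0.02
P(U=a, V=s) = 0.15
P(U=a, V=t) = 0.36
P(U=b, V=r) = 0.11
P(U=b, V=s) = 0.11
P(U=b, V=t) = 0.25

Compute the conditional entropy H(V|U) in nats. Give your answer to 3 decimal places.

0.871 nats

Marginals: p(U) = (0.5300, 0.4700), p(V) = (0.1300, 0.2600, 0.6100).
H(V|U) = Σ p(U) · H(V|U=·).
  U=a: p=0.5300, H(V|U=a) = 0.7436
  U=b: p=0.4700, H(V|U=b) = 1.0156
Weighted sum = 0.871 nats.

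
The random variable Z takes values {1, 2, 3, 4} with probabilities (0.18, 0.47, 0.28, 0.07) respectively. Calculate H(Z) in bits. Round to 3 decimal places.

H(Z) = −Σ p·log₂ p.
  −(0.18)·log₂(0.18) = 0.4453
  −(0.47)·log₂(0.47) = 0.5120
  −(0.28)·log₂(0.28) = 0.5142
  −(0.07)·log₂(0.07) = 0.2686
Sum: 0.4453 + 0.5120 + 0.5142 + 0.2686 = 1.740 bits.

1.740 bits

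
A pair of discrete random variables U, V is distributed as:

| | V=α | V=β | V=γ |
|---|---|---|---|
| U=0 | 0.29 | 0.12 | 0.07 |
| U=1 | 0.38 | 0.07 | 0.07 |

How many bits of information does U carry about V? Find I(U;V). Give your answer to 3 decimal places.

Marginals: p(U) = (0.4800, 0.5200), p(V) = (0.6700, 0.1900, 0.1400).
I(U;V) = Σ p(x,y)·log₂[p(x,y)/(p(x)p(y))].
  (0,α): 0.29·log₂(0.9017) = -0.0433
  (0,β): 0.12·log₂(1.3158) = 0.0475
  (0,γ): 0.07·log₂(1.0417) = 0.0041
  (1,α): 0.38·log₂(1.0907) = 0.0476
  (1,β): 0.07·log₂(0.7085) = -0.0348
  (1,γ): 0.07·log₂(0.9615) = -0.0040
Sum = 0.017 bits.

0.017 bits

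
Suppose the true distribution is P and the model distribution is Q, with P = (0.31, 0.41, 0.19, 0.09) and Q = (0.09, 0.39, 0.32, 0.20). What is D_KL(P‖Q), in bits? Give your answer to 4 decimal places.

0.3361 bits

D(P‖Q) = Σ p·log₂(p/q).
  0.31·log₂(0.31/0.09) = 0.55312
  0.41·log₂(0.41/0.39) = 0.02958
  0.19·log₂(0.19/0.32) = -0.14289
  0.09·log₂(0.09/0.20) = -0.10368
D(P‖Q) = 0.3361 bits.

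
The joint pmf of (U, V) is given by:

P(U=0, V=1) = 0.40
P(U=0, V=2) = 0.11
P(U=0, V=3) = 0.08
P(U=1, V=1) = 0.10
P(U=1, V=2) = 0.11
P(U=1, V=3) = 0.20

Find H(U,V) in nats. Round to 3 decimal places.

H(U,V) = −Σ p(x,y)·ln p(x,y) over all 6 cells.
  cell (0,1): −0.40·ln0.40 = 0.3665
  cell (0,2): −0.11·ln0.11 = 0.2428
  cell (0,3): −0.08·ln0.08 = 0.2021
  cell (1,1): −0.10·ln0.10 = 0.2303
  cell (1,2): −0.11·ln0.11 = 0.2428
  cell (1,3): −0.20·ln0.20 = 0.3219
Sum = 1.606 nats.

1.606 nats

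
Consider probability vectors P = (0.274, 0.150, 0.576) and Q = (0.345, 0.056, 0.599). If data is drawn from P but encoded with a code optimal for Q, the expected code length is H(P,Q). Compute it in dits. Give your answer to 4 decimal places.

0.4426 dits

H(P,Q) = −Σ p·log₁₀ q.
  −0.274·log₁₀(0.345) = 0.12664
  −0.150·log₁₀(0.056) = 0.18777
  −0.576·log₁₀(0.599) = 0.12820
H(P,Q) = 0.4426 dits.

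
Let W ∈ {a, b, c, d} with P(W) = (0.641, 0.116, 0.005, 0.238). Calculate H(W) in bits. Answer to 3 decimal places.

1.303 bits

H(W) = −Σ p·log₂ p.
  −(0.641)·log₂(0.641) = 0.4113
  −(0.116)·log₂(0.116) = 0.3605
  −(0.005)·log₂(0.005) = 0.0382
  −(0.238)·log₂(0.238) = 0.4929
Sum: 0.4113 + 0.3605 + 0.0382 + 0.4929 = 1.303 bits.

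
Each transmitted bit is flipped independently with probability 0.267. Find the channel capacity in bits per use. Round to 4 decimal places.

Binary symmetric channel: C = 1 − h₂(ε) where h₂ is the binary entropy function.
h₂(0.267) = −0.267·log₂0.267 − 0.733·log₂0.733 = 0.8371.
C = 1 − 0.8371 = 0.1629 bits per channel use.

0.1629 bits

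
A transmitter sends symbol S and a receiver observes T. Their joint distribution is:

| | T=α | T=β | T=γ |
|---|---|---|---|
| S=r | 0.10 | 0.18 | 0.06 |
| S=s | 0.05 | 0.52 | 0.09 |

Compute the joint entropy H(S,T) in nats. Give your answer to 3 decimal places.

H(S,T) = −Σ p(x,y)·ln p(x,y) over all 6 cells.
  cell (r,α): −0.10·ln0.10 = 0.2303
  cell (r,β): −0.18·ln0.18 = 0.3087
  cell (r,γ): −0.06·ln0.06 = 0.1688
  cell (s,α): −0.05·ln0.05 = 0.1498
  cell (s,β): −0.52·ln0.52 = 0.3400
  cell (s,γ): −0.09·ln0.09 = 0.2167
Sum = 1.414 nats.

1.414 nats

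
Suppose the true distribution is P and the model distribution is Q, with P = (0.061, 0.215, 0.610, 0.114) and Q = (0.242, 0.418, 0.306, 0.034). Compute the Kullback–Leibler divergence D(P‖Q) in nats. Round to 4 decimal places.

D(P‖Q) = Σ p·ln(p/q).
  0.061·ln(0.061/0.242) = -0.08406
  0.215·ln(0.215/0.418) = -0.14294
  0.610·ln(0.610/0.306) = 0.42082
  0.114·ln(0.114/0.034) = 0.13792
D(P‖Q) = 0.3317 nats.

0.3317 nats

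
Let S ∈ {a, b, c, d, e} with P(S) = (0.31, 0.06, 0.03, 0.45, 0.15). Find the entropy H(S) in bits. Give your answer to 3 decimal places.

1.848 bits

H(S) = −Σ p·log₂ p.
  −(0.31)·log₂(0.31) = 0.5238
  −(0.06)·log₂(0.06) = 0.2435
  −(0.03)·log₂(0.03) = 0.1518
  −(0.45)·log₂(0.45) = 0.5184
  −(0.15)·log₂(0.15) = 0.4105
Sum: 0.5238 + 0.2435 + 0.1518 + 0.5184 + 0.4105 = 1.848 bits.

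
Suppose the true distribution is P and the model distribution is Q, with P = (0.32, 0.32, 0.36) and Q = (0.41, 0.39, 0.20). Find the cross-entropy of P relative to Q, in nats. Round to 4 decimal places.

H(P,Q) = −Σ p·ln q.
  −0.32·ln(0.41) = 0.28531
  −0.32·ln(0.39) = 0.30131
  −0.36·ln(0.20) = 0.57940
H(P,Q) = 1.1660 nats.

1.1660 nats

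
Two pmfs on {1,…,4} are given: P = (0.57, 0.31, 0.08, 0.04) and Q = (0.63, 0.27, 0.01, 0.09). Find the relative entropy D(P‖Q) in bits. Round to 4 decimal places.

D(P‖Q) = Σ p·log₂(p/q).
  0.57·log₂(0.57/0.63) = -0.08230
  0.31·log₂(0.31/0.27) = 0.06179
  0.08·log₂(0.08/0.01) = 0.24000
  0.04·log₂(0.04/0.09) = -0.04680
D(P‖Q) = 0.1727 bits.

0.1727 bits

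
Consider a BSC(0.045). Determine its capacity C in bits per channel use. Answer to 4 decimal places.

0.7352 bits

Binary symmetric channel: C = 1 − h₂(ε) where h₂ is the binary entropy function.
h₂(0.045) = −0.045·log₂0.045 − 0.955·log₂0.955 = 0.2648.
C = 1 − 0.2648 = 0.7352 bits per channel use.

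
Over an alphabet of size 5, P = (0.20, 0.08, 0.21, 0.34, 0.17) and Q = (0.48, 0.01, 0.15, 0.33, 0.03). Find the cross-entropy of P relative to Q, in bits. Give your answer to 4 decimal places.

H(P,Q) = −Σ p·log₂ q.
  −0.20·log₂(0.48) = 0.21178
  −0.08·log₂(0.01) = 0.53151
  −0.21·log₂(0.15) = 0.57476
  −0.34·log₂(0.33) = 0.54382
  −0.17·log₂(0.03) = 0.86001
H(P,Q) = 2.7219 bits.

2.7219 bits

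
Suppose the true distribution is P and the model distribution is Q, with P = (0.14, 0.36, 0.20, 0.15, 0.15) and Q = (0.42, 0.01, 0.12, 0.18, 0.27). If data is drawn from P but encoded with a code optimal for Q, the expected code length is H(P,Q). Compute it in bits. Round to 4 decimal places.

3.8332 bits

H(P,Q) = −Σ p·log₂ q.
  −0.14·log₂(0.42) = 0.17522
  −0.36·log₂(0.01) = 2.39179
  −0.20·log₂(0.12) = 0.61178
  −0.15·log₂(0.18) = 0.37109
  −0.15·log₂(0.27) = 0.28335
H(P,Q) = 3.8332 bits.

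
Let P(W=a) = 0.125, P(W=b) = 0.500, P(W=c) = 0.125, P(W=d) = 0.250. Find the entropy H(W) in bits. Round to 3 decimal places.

1.750 bits

H(W) = −Σ p·log₂ p.
  −(0.125)·log₂(0.125) = 0.3750
  −(0.500)·log₂(0.500) = 0.5000
  −(0.125)·log₂(0.125) = 0.3750
  −(0.250)·log₂(0.250) = 0.5000
Sum: 0.3750 + 0.5000 + 0.3750 + 0.5000 = 1.750 bits.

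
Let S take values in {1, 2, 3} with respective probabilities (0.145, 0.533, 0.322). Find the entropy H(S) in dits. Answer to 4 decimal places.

0.4257 dits

H(S) = −Σ p·log₁₀ p.
  −(0.145)·log₁₀(0.145) = 0.12160
  −(0.533)·log₁₀(0.533) = 0.14565
  −(0.322)·log₁₀(0.322) = 0.15847
Sum: 0.12160 + 0.14565 + 0.15847 = 0.4257 dits.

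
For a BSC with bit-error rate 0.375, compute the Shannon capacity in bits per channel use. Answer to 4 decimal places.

0.0456 bits

Binary symmetric channel: C = 1 − h₂(ε) where h₂ is the binary entropy function.
h₂(0.375) = −0.375·log₂0.375 − 0.625·log₂0.625 = 0.9544.
C = 1 − 0.9544 = 0.0456 bits per channel use.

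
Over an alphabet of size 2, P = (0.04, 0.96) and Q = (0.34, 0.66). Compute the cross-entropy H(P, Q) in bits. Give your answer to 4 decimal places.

0.6377 bits

H(P,Q) = −Σ p·log₂ q.
  −0.04·log₂(0.34) = 0.06226
  −0.96·log₂(0.66) = 0.57548
H(P,Q) = 0.6377 bits.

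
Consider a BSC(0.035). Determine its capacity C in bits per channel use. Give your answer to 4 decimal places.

Binary symmetric channel: C = 1 − h₂(ε) where h₂ is the binary entropy function.
h₂(0.035) = −0.035·log₂0.035 − 0.965·log₂0.965 = 0.2189.
C = 1 − 0.2189 = 0.7811 bits per channel use.

0.7811 bits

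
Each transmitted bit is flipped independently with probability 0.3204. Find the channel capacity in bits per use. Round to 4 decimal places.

0.0952 bits

Binary symmetric channel: C = 1 − h₂(ε) where h₂ is the binary entropy function.
h₂(0.3204) = −0.3204·log₂0.3204 − 0.6796·log₂0.6796 = 0.9048.
C = 1 − 0.9048 = 0.0952 bits per channel use.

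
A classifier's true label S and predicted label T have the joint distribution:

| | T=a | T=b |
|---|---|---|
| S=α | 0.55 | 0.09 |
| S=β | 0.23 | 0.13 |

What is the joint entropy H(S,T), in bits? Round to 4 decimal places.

H(S,T) = −Σ p(x,y)·log₂ p(x,y) over all 4 cells.
  cell (α,a): −0.55·log₂0.55 = 0.47437
  cell (α,b): −0.09·log₂0.09 = 0.31265
  cell (β,a): −0.23·log₂0.23 = 0.48767
  cell (β,b): −0.13·log₂0.13 = 0.38264
Sum = 1.6573 bits.

1.6573 bits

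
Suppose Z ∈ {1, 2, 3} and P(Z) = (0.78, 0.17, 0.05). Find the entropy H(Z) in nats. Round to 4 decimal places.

H(Z) = −Σ p·ln p.
  −(0.78)·ln(0.78) = 0.19380
  −(0.17)·ln(0.17) = 0.30123
  −(0.05)·ln(0.05) = 0.14979
Sum: 0.19380 + 0.30123 + 0.14979 = 0.6448 nats.

0.6448 nats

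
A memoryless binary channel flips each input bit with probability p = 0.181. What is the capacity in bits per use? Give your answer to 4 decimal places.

0.3177 bits

Binary symmetric channel: C = 1 − h₂(ε) where h₂ is the binary entropy function.
h₂(0.181) = −0.181·log₂0.181 − 0.819·log₂0.819 = 0.6823.
C = 1 − 0.6823 = 0.3177 bits per channel use.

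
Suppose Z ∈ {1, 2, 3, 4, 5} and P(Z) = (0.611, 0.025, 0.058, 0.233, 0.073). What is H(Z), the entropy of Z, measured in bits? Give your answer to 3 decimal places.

1.571 bits

H(Z) = −Σ p·log₂ p.
  −(0.611)·log₂(0.611) = 0.4343
  −(0.025)·log₂(0.025) = 0.1330
  −(0.058)·log₂(0.058) = 0.2383
  −(0.233)·log₂(0.233) = 0.4897
  −(0.073)·log₂(0.073) = 0.2756
Sum: 0.4343 + 0.1330 + 0.2383 + 0.4897 + 0.2756 = 1.571 bits.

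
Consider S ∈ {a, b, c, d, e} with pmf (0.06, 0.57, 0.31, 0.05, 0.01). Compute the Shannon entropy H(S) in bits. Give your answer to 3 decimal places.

1.512 bits

H(S) = −Σ p·log₂ p.
  −(0.06)·log₂(0.06) = 0.2435
  −(0.57)·log₂(0.57) = 0.4623
  −(0.31)·log₂(0.31) = 0.5238
  −(0.05)·log₂(0.05) = 0.2161
  −(0.01)·log₂(0.01) = 0.0664
Sum: 0.2435 + 0.4623 + 0.5238 + 0.2161 + 0.0664 = 1.512 bits.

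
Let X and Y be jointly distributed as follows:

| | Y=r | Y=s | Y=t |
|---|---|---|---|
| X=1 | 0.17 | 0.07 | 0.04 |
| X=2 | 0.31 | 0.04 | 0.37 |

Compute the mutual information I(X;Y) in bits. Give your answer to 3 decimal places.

Marginals: p(X) = (0.2800, 0.7200), p(Y) = (0.4800, 0.1100, 0.4100).
I(X;Y) = Σ p(x,y)·log₂[p(x,y)/(p(x)p(y))].
  (1,r): 0.17·log₂(1.2649) = 0.0576
  (1,s): 0.07·log₂(2.2727) = 0.0829
  (1,t): 0.04·log₂(0.3484) = -0.0608
  (2,r): 0.31·log₂(0.8970) = -0.0486
  (2,s): 0.04·log₂(0.5051) = -0.0394
  (2,t): 0.37·log₂(1.2534) = 0.1206
Sum = 0.112 bits.

0.112 bits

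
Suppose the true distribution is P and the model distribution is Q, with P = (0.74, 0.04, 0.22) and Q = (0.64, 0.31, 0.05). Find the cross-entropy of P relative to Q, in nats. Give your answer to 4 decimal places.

1.0362 nats

H(P,Q) = −Σ p·ln q.
  −0.74·ln(0.64) = 0.33025
  −0.04·ln(0.31) = 0.04685
  −0.22·ln(0.05) = 0.65906
H(P,Q) = 1.0362 nats.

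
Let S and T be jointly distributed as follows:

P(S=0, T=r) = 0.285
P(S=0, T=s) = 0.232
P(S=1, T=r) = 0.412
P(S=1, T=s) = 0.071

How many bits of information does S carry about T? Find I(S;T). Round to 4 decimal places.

0.0810 bits

Marginals: p(S) = (0.5170, 0.4830), p(T) = (0.6970, 0.3030).
I(S;T) = H(S) + H(T) − H(S,T).
H(S) = 0.9992, H(T) = 0.8849, H(S,T) = 1.8031.
I(S;T) = 0.9992 + 0.8849 − 1.8031 = 0.0810 bits.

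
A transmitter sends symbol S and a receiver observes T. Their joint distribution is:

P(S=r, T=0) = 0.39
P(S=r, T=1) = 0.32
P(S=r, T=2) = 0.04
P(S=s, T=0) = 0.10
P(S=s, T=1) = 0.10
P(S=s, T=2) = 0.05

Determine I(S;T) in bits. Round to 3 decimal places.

Marginals: p(S) = (0.7500, 0.2500), p(T) = (0.4900, 0.4200, 0.0900).
I(S;T) = H(S) + H(T) − H(S,T).
H(S) = 0.8113, H(T) = 1.3426, H(S,T) = 2.1221.
I(S;T) = 0.8113 + 1.3426 − 2.1221 = 0.032 bits.

0.032 bits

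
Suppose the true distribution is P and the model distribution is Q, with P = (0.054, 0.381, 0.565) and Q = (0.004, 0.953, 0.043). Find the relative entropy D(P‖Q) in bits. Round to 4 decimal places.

1.7983 bits

D(P‖Q) = Σ p·log₂(p/q).
  0.054·log₂(0.054/0.004) = 0.20276
  0.381·log₂(0.381/0.953) = -0.50394
  0.565·log₂(0.565/0.043) = 2.09945
D(P‖Q) = 1.7983 bits.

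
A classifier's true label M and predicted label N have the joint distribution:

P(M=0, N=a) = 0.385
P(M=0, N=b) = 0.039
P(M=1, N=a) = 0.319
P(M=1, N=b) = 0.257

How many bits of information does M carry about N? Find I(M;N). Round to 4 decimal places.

Marginals: p(M) = (0.4240, 0.5760), p(N) = (0.7040, 0.2960).
I(M;N) = Σ p(x,y)·log₂[p(x,y)/(p(x)p(y))].
  (0,a): 0.385·log₂(1.2898) = 0.14135
  (0,b): 0.039·log₂(0.3107) = -0.06576
  (1,a): 0.319·log₂(0.7867) = -0.11042
  (1,b): 0.257·log₂(1.5074) = 0.15215
Sum = 0.1173 bits.

0.1173 bits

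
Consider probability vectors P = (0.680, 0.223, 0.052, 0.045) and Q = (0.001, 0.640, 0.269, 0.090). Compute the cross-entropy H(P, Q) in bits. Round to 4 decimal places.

H(P,Q) = −Σ p·log₂ q.
  −0.680·log₂(0.001) = 6.77673
  −0.223·log₂(0.640) = 0.14358
  −0.052·log₂(0.269) = 0.09850
  −0.045·log₂(0.090) = 0.15633
H(P,Q) = 7.1751 bits.

7.1751 bits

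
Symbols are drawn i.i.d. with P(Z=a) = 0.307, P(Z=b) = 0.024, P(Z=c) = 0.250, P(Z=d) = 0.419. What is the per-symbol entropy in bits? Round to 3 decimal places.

1.678 bits

H(Z) = −Σ p·log₂ p.
  −(0.307)·log₂(0.307) = 0.5230
  −(0.024)·log₂(0.024) = 0.1291
  −(0.250)·log₂(0.250) = 0.5000
  −(0.419)·log₂(0.419) = 0.5258
Sum: 0.5230 + 0.1291 + 0.5000 + 0.5258 = 1.678 bits.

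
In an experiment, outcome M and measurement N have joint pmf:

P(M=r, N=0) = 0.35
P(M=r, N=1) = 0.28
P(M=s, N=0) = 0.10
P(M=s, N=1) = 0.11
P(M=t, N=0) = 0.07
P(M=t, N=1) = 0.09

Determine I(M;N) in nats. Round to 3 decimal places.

Marginals: p(M) = (0.6300, 0.2100, 0.1600), p(N) = (0.5200, 0.4800).
I(M;N) = Σ p(x,y)·ln[p(x,y)/(p(x)p(y))].
  (r,0): 0.35·ln(1.0684) = 0.0231
  (r,1): 0.28·ln(0.9259) = -0.0215
  (s,0): 0.10·ln(0.9158) = -0.0088
  (s,1): 0.11·ln(1.0913) = 0.0096
  (t,0): 0.07·ln(0.8413) = -0.0121
  (t,1): 0.09·ln(1.1719) = 0.0143
Sum = 0.005 nats.

0.005 nats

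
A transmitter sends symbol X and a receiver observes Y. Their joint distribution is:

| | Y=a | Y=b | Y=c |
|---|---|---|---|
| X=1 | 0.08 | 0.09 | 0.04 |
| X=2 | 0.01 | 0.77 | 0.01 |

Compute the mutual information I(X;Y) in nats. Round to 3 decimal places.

0.169 nats

Marginals: p(X) = (0.2100, 0.7900), p(Y) = (0.0900, 0.8600, 0.0500).
I(X;Y) = H(X) + H(Y) − H(X,Y).
H(X) = 0.5140, H(Y) = 0.4962, H(X,Y) = 0.8409.
I(X;Y) = 0.5140 + 0.4962 − 0.8409 = 0.169 nats.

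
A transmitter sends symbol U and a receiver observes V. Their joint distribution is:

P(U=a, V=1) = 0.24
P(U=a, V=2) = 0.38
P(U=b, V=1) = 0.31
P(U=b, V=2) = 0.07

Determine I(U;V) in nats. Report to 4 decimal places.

Marginals: p(U) = (0.6200, 0.3800), p(V) = (0.5500, 0.4500).
I(U;V) = Σ p(x,y)·ln[p(x,y)/(p(x)p(y))].
  (a,1): 0.24·ln(0.7038) = -0.08430
  (a,2): 0.38·ln(1.3620) = 0.11740
  (b,1): 0.31·ln(1.4833) = 0.12221
  (b,2): 0.07·ln(0.4094) = -0.06252
Sum = 0.0928 nats.

0.0928 nats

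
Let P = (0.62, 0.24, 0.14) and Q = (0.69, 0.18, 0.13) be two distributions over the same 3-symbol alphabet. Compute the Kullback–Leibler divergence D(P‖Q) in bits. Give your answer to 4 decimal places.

0.0189 bits

D(P‖Q) = Σ p·log₂(p/q).
  0.62·log₂(0.62/0.69) = -0.09568
  0.24·log₂(0.24/0.18) = 0.09961
  0.14·log₂(0.14/0.13) = 0.01497
D(P‖Q) = 0.0189 bits.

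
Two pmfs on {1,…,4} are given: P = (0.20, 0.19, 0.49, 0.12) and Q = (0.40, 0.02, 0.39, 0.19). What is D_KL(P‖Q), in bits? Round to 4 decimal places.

D(P‖Q) = Σ p·log₂(p/q).
  0.20·log₂(0.20/0.40) = -0.20000
  0.19·log₂(0.19/0.02) = 0.61711
  0.49·log₂(0.49/0.39) = 0.16136
  0.12·log₂(0.12/0.19) = -0.07956
D(P‖Q) = 0.4989 bits.

0.4989 bits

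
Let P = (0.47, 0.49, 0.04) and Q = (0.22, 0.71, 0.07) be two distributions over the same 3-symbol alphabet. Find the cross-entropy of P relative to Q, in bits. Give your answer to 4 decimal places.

1.4223 bits

H(P,Q) = −Σ p·log₂ q.
  −0.47·log₂(0.22) = 1.02668
  −0.49·log₂(0.71) = 0.24211
  −0.04·log₂(0.07) = 0.15346
H(P,Q) = 1.4223 bits.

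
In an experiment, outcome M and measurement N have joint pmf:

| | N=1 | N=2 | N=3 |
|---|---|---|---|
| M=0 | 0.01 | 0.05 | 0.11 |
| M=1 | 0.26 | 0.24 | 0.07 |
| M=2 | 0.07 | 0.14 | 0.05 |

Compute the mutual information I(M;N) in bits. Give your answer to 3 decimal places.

Marginals: p(M) = (0.1700, 0.5700, 0.2600), p(N) = (0.3400, 0.4300, 0.2300).
I(M;N) = H(M) + H(N) − H(M,N).
H(M) = 1.4021, H(N) = 1.5404, H(M,N) = 2.7826.
I(M;N) = 1.4021 + 1.5404 − 2.7826 = 0.160 bits.

0.160 bits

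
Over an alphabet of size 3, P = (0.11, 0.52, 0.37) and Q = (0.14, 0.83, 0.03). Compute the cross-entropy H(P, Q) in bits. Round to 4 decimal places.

2.3236 bits

H(P,Q) = −Σ p·log₂ q.
  −0.11·log₂(0.14) = 0.31202
  −0.52·log₂(0.83) = 0.13978
  −0.37·log₂(0.03) = 1.87179
H(P,Q) = 2.3236 bits.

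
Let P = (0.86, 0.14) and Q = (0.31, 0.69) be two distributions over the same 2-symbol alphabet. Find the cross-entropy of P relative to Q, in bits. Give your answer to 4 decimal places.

H(P,Q) = −Σ p·log₂ q.
  −0.86·log₂(0.31) = 1.45311
  −0.14·log₂(0.69) = 0.07495
H(P,Q) = 1.5281 bits.

1.5281 bits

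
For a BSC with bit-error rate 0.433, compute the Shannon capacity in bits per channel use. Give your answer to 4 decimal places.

Binary symmetric channel: C = 1 − h₂(ε) where h₂ is the binary entropy function.
h₂(0.433) = −0.433·log₂0.433 − 0.567·log₂0.567 = 0.9870.
C = 1 − 0.9870 = 0.0130 bits per channel use.

0.0130 bits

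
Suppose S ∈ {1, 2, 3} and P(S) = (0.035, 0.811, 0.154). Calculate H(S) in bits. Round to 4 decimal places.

0.8300 bits

H(S) = −Σ p·log₂ p.
  −(0.035)·log₂(0.035) = 0.16928
  −(0.811)·log₂(0.811) = 0.24511
  −(0.154)·log₂(0.154) = 0.41565
Sum: 0.16928 + 0.24511 + 0.41565 = 0.8300 bits.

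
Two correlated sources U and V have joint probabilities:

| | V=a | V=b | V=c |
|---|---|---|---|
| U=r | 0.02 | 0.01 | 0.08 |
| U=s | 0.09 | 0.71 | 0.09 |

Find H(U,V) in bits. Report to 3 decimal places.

1.447 bits

H(U,V) = −Σ p(x,y)·log₂ p(x,y) over all 6 cells.
  cell (r,a): −0.02·log₂0.02 = 0.1129
  cell (r,b): −0.01·log₂0.01 = 0.0664
  cell (r,c): −0.08·log₂0.08 = 0.2915
  cell (s,a): −0.09·log₂0.09 = 0.3127
  cell (s,b): −0.71·log₂0.71 = 0.3508
  cell (s,c): −0.09·log₂0.09 = 0.3127
Sum = 1.447 bits.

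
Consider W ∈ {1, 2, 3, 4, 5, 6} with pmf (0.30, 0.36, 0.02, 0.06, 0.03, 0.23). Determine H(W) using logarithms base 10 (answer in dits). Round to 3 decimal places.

H(W) = −Σ p·log₁₀ p.
  −(0.30)·log₁₀(0.30) = 0.1569
  −(0.36)·log₁₀(0.36) = 0.1597
  −(0.02)·log₁₀(0.02) = 0.0340
  −(0.06)·log₁₀(0.06) = 0.0733
  −(0.03)·log₁₀(0.03) = 0.0457
  −(0.23)·log₁₀(0.23) = 0.1468
Sum: 0.1569 + 0.1597 + 0.0340 + 0.0733 + 0.0457 + 0.1468 = 0.616 dits.

0.616 dits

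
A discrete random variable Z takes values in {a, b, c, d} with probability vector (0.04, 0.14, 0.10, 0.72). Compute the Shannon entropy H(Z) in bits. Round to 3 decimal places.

H(Z) = −Σ p·log₂ p.
  −(0.04)·log₂(0.04) = 0.1858
  −(0.14)·log₂(0.14) = 0.3971
  −(0.10)·log₂(0.10) = 0.3322
  −(0.72)·log₂(0.72) = 0.3412
Sum: 0.1858 + 0.3971 + 0.3322 + 0.3412 = 1.256 bits.

1.256 bits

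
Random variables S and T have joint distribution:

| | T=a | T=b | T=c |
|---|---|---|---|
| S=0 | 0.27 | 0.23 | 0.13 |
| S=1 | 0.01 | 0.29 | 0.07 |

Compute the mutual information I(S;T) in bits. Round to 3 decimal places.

0.187 bits

Marginals: p(S) = (0.6300, 0.3700), p(T) = (0.2800, 0.5200, 0.2000).
I(S;T) = H(S) + H(T) − H(S,T).
H(S) = 0.9507, H(T) = 1.4692, H(S,T) = 2.2332.
I(S;T) = 0.9507 + 1.4692 − 2.2332 = 0.187 bits.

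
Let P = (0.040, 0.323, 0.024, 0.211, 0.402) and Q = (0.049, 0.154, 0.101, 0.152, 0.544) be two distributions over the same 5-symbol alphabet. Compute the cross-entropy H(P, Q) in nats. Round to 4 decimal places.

1.4222 nats

H(P,Q) = −Σ p·ln q.
  −0.040·ln(0.049) = 0.12064
  −0.323·ln(0.154) = 0.60427
  −0.024·ln(0.101) = 0.05502
  −0.211·ln(0.152) = 0.39750
  −0.402·ln(0.544) = 0.24474
H(P,Q) = 1.4222 nats.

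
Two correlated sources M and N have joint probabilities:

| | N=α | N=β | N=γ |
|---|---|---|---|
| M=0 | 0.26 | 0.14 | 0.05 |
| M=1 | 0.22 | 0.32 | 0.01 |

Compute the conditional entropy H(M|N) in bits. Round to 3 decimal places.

Marginals: p(M) = (0.4500, 0.5500), p(N) = (0.4800, 0.4600, 0.0600).
H(M|N) = Σ p(N) · H(M|N=·).
  N=α: p=0.4800, H(M|N=α) = 0.9950
  N=β: p=0.4600, H(M|N=β) = 0.8865
  N=γ: p=0.0600, H(M|N=γ) = 0.6500
Weighted sum = 0.924 bits.

0.924 bits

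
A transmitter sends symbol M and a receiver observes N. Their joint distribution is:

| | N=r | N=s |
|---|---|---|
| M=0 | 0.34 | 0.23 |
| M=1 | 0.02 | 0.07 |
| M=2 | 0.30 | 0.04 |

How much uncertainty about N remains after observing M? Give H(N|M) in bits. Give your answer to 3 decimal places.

0.801 bits

Chain rule: H(N|M) = H(M,N) − H(M).
Marginals: p(M) = (0.5700, 0.0900, 0.3400), p(N) = (0.6600, 0.3400).
H(M,N) = 2.1051 bits; H(M) = 1.3041 bits.
H(N|M) = 2.1051 − 1.3041 = 0.801 bits.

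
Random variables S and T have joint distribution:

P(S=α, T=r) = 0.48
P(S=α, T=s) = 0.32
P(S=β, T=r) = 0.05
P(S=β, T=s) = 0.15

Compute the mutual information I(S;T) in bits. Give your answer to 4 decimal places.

0.0584 bits

Marginals: p(S) = (0.8000, 0.2000), p(T) = (0.5300, 0.4700).
I(S;T) = H(S) + H(T) − H(S,T).
H(S) = 0.7219, H(T) = 0.9974, H(S,T) = 1.6609.
I(S;T) = 0.7219 + 0.9974 − 1.6609 = 0.0584 bits.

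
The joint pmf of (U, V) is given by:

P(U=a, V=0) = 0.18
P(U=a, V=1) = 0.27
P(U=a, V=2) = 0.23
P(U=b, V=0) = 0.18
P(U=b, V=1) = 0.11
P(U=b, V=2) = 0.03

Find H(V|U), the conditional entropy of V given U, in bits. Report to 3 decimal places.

1.486 bits

Marginals: p(U) = (0.6800, 0.3200), p(V) = (0.3600, 0.3800, 0.2600).
H(V|U) = Σ p(U) · H(V|U=·).
  U=a: p=0.6800, H(V|U=a) = 1.5657
  U=b: p=0.3200, H(V|U=b) = 1.3166
Weighted sum = 1.486 bits.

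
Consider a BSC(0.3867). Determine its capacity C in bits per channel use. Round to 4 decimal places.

0.0374 bits

Binary symmetric channel: C = 1 − h₂(ε) where h₂ is the binary entropy function.
h₂(0.3867) = −0.3867·log₂0.3867 − 0.6133·log₂0.6133 = 0.9626.
C = 1 − 0.9626 = 0.0374 bits per channel use.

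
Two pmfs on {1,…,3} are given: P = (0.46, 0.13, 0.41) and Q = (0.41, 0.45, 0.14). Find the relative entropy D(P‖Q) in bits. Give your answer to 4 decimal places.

D(P‖Q) = Σ p·log₂(p/q).
  0.46·log₂(0.46/0.41) = 0.07636
  0.13·log₂(0.13/0.45) = -0.23288
  0.41·log₂(0.41/0.14) = 0.63558
D(P‖Q) = 0.4791 bits.

0.4791 bits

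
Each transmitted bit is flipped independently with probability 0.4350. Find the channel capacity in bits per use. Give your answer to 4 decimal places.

0.0122 bits

Binary symmetric channel: C = 1 − h₂(ε) where h₂ is the binary entropy function.
h₂(0.4350) = −0.4350·log₂0.4350 − 0.5650·log₂0.5650 = 0.9878.
C = 1 − 0.9878 = 0.0122 bits per channel use.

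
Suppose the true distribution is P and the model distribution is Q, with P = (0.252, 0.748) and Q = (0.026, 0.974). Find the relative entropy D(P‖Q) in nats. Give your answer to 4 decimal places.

D(P‖Q) = Σ p·ln(p/q).
  0.252·ln(0.252/0.026) = 0.57238
  0.748·ln(0.748/0.974) = -0.19748
D(P‖Q) = 0.3749 nats.

0.3749 nats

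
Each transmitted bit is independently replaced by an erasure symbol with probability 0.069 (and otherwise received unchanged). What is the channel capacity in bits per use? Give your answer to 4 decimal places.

0.9310 bits

Binary erasure channel: capacity C = 1 − ε.
C = 1 − 0.069 = 0.9310 bits per channel use.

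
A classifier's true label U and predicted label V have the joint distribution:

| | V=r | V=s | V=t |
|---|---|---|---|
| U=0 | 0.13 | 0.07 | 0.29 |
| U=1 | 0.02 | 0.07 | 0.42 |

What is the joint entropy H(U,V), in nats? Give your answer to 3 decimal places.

H(U,V) = −Σ p(x,y)·ln p(x,y) over all 6 cells.
  cell (0,r): −0.13·ln0.13 = 0.2652
  cell (0,s): −0.07·ln0.07 = 0.1861
  cell (0,t): −0.29·ln0.29 = 0.3590
  cell (1,r): −0.02·ln0.02 = 0.0782
  cell (1,s): −0.07·ln0.07 = 0.1861
  cell (1,t): −0.42·ln0.42 = 0.3644
Sum = 1.439 nats.

1.439 nats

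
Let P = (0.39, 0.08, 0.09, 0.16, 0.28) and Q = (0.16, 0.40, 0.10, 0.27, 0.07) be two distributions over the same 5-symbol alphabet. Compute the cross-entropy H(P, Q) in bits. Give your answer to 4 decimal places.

H(P,Q) = −Σ p·log₂ q.
  −0.39·log₂(0.16) = 1.03110
  −0.08·log₂(0.40) = 0.10575
  −0.09·log₂(0.10) = 0.29897
  −0.16·log₂(0.27) = 0.30223
  −0.28·log₂(0.07) = 1.07422
H(P,Q) = 2.8123 bits.

2.8123 bits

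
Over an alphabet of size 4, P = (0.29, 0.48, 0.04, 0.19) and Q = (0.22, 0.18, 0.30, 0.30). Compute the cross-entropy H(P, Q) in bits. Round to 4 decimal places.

2.2205 bits

H(P,Q) = −Σ p·log₂ q.
  −0.29·log₂(0.22) = 0.63348
  −0.48·log₂(0.18) = 1.18749
  −0.04·log₂(0.30) = 0.06948
  −0.19·log₂(0.30) = 0.33002
H(P,Q) = 2.2205 bits.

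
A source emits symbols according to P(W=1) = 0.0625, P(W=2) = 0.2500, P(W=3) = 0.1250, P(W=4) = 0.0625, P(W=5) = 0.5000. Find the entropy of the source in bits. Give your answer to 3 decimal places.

1.875 bits

H(W) = −Σ p·log₂ p.
  −(0.0625)·log₂(0.0625) = 0.2500
  −(0.2500)·log₂(0.2500) = 0.5000
  −(0.1250)·log₂(0.1250) = 0.3750
  −(0.0625)·log₂(0.0625) = 0.2500
  −(0.5000)·log₂(0.5000) = 0.5000
Sum: 0.2500 + 0.5000 + 0.3750 + 0.2500 + 0.5000 = 1.875 bits.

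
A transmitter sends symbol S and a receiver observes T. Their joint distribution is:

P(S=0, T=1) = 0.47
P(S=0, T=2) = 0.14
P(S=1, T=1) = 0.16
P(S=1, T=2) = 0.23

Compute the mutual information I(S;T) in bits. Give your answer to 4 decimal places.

Marginals: p(S) = (0.6100, 0.3900), p(T) = (0.6300, 0.3700).
I(S;T) = H(S) + H(T) − H(S,T).
H(S) = 0.9648, H(T) = 0.9507, H(S,T) = 1.8198.
I(S;T) = 0.9648 + 0.9507 − 1.8198 = 0.0957 bits.

0.0957 bits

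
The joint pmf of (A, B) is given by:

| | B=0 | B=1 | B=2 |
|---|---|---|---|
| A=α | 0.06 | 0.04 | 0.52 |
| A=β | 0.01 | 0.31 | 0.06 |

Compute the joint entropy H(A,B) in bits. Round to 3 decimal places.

1.754 bits

H(A,B) = −Σ p(x,y)·log₂ p(x,y) over all 6 cells.
  cell (α,0): −0.06·log₂0.06 = 0.2435
  cell (α,1): −0.04·log₂0.04 = 0.1858
  cell (α,2): −0.52·log₂0.52 = 0.4906
  cell (β,0): −0.01·log₂0.01 = 0.0664
  cell (β,1): −0.31·log₂0.31 = 0.5238
  cell (β,2): −0.06·log₂0.06 = 0.2435
Sum = 1.754 bits.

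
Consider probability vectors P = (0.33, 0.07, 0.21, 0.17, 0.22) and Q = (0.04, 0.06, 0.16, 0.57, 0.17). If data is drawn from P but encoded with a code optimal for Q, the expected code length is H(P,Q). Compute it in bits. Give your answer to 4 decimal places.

H(P,Q) = −Σ p·log₂ q.
  −0.33·log₂(0.04) = 1.53247
  −0.07·log₂(0.06) = 0.28412
  −0.21·log₂(0.16) = 0.55521
  −0.17·log₂(0.57) = 0.13786
  −0.22·log₂(0.17) = 0.56241
H(P,Q) = 3.0721 bits.

3.0721 bits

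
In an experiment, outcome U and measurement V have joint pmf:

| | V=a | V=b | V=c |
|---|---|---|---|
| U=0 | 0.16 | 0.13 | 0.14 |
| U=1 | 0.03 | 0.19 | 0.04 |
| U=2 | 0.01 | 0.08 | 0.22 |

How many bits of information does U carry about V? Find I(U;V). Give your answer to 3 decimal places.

Marginals: p(U) = (0.4300, 0.2600, 0.3100), p(V) = (0.2000, 0.4000, 0.4000).
I(U;V) = Σ p(x,y)·log₂[p(x,y)/(p(x)p(y))].
  (0,a): 0.16·log₂(1.8605) = 0.1433
  (0,b): 0.13·log₂(0.7558) = -0.0525
  (0,c): 0.14·log₂(0.8140) = -0.0416
  (1,a): 0.03·log₂(0.5769) = -0.0238
  (1,b): 0.19·log₂(1.8269) = 0.1652
  (1,c): 0.04·log₂(0.3846) = -0.0551
  (2,a): 0.01·log₂(0.1613) = -0.0263
  (2,b): 0.08·log₂(0.6452) = -0.0506
  (2,c): 0.22·log₂(1.7742) = 0.1820
Sum = 0.241 bits.

0.241 bits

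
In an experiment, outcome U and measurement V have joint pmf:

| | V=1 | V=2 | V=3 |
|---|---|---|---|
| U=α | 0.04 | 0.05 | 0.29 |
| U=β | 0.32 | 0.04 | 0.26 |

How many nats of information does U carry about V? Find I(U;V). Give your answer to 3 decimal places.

0.096 nats

Marginals: p(U) = (0.3800, 0.6200), p(V) = (0.3600, 0.0900, 0.5500).
I(U;V) = H(U) + H(V) − H(U,V).
H(U) = 0.6641, H(V) = 0.9133, H(U,V) = 1.4811.
I(U;V) = 0.6641 + 0.9133 − 1.4811 = 0.096 nats.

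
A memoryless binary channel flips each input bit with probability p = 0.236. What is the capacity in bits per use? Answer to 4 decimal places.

Binary symmetric channel: C = 1 − h₂(ε) where h₂ is the binary entropy function.
h₂(0.236) = −0.236·log₂0.236 − 0.764·log₂0.764 = 0.7883.
C = 1 − 0.7883 = 0.2117 bits per channel use.

0.2117 bits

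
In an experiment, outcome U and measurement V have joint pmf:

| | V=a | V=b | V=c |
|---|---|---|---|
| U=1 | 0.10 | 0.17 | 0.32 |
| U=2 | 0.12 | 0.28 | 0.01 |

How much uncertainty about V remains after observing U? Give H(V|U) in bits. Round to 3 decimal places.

Marginals: p(U) = (0.5900, 0.4100), p(V) = (0.2200, 0.4500, 0.3300).
H(V|U) = Σ p(U) · H(V|U=·).
  U=1: p=0.5900, H(V|U=1) = 1.4300
  U=2: p=0.4100, H(V|U=2) = 1.0252
Weighted sum = 1.264 bits.

1.264 bits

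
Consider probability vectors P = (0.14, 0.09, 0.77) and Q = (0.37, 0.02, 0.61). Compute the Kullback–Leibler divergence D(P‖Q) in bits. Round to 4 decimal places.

D(P‖Q) = Σ p·log₂(p/q).
  0.14·log₂(0.14/0.37) = -0.19629
  0.09·log₂(0.09/0.02) = 0.19529
  0.77·log₂(0.77/0.61) = 0.25876
D(P‖Q) = 0.2578 bits.

0.2578 bits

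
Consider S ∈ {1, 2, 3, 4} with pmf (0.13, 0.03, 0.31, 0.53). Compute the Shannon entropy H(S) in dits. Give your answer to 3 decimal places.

0.465 dits

H(S) = −Σ p·log₁₀ p.
  −(0.13)·log₁₀(0.13) = 0.1152
  −(0.03)·log₁₀(0.03) = 0.0457
  −(0.31)·log₁₀(0.31) = 0.1577
  −(0.53)·log₁₀(0.53) = 0.1461
Sum: 0.1152 + 0.0457 + 0.1577 + 0.1461 = 0.465 dits.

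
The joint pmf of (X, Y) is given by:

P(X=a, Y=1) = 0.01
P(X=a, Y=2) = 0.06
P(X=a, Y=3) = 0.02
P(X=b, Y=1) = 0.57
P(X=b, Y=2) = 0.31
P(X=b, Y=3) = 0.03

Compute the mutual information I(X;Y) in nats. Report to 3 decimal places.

0.054 nats

Marginals: p(X) = (0.0900, 0.9100), p(Y) = (0.5800, 0.3700, 0.0500).
I(X;Y) = Σ p(x,y)·ln[p(x,y)/(p(x)p(y))].
  (a,1): 0.01·ln(0.1916) = -0.0165
  (a,2): 0.06·ln(1.8018) = 0.0353
  (a,3): 0.02·ln(4.4444) = 0.0298
  (b,1): 0.57·ln(1.0800) = 0.0438
  (b,2): 0.31·ln(0.9207) = -0.0256
  (b,3): 0.03·ln(0.6593) = -0.0125
Sum = 0.054 nats.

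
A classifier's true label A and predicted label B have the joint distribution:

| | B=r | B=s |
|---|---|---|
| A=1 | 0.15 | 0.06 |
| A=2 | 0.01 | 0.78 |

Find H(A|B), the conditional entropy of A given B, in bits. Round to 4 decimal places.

0.3658 bits

Marginals: p(A) = (0.2100, 0.7900), p(B) = (0.1600, 0.8400).
H(A|B) = Σ p(B) · H(A|B=·).
  B=r: p=0.1600, H(A|B=r) = 0.3373
  B=s: p=0.8400, H(A|B=s) = 0.3712
Weighted sum = 0.3658 bits.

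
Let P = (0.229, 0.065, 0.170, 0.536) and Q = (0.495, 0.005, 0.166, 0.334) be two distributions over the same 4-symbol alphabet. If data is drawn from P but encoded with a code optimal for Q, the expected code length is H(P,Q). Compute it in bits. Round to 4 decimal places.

2.0176 bits

H(P,Q) = −Σ p·log₂ q.
  −0.229·log₂(0.495) = 0.23232
  −0.065·log₂(0.005) = 0.49685
  −0.170·log₂(0.166) = 0.44043
  −0.536·log₂(0.334) = 0.84799
H(P,Q) = 2.0176 bits.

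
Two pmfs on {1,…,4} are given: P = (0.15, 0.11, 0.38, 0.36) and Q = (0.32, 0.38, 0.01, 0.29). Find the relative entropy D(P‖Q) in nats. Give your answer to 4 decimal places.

D(P‖Q) = Σ p·ln(p/q).
  0.15·ln(0.15/0.32) = -0.11365
  0.11·ln(0.11/0.38) = -0.13637
  0.38·ln(0.38/0.01) = 1.38228
  0.36·ln(0.36/0.29) = 0.07784
D(P‖Q) = 1.2101 nats.

1.2101 nats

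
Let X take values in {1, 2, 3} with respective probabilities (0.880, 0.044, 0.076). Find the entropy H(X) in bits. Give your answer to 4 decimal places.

H(X) = −Σ p·log₂ p.
  −(0.880)·log₂(0.880) = 0.16229
  −(0.044)·log₂(0.044) = 0.19828
  −(0.076)·log₂(0.076) = 0.28256
Sum: 0.16229 + 0.19828 + 0.28256 = 0.6431 bits.

0.6431 bits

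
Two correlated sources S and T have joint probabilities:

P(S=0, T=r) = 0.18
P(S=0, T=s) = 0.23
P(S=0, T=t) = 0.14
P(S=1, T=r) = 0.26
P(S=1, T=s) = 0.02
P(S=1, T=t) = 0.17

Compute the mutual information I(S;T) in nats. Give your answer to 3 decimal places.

0.107 nats

Marginals: p(S) = (0.5500, 0.4500), p(T) = (0.4400, 0.2500, 0.3100).
I(S;T) = Σ p(x,y)·ln[p(x,y)/(p(x)p(y))].
  (0,r): 0.18·ln(0.7438) = -0.0533
  (0,s): 0.23·ln(1.6727) = 0.1183
  (0,t): 0.14·ln(0.8211) = -0.0276
  (1,r): 0.26·ln(1.3131) = 0.0708
  (1,s): 0.02·ln(0.1778) = -0.0345
  (1,t): 0.17·ln(1.2186) = 0.0336
Sum = 0.107 nats.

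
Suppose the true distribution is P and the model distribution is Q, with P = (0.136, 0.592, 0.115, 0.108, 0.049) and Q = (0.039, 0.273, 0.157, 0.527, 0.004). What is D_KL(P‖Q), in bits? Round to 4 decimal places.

D(P‖Q) = Σ p·log₂(p/q).
  0.136·log₂(0.136/0.039) = 0.24508
  0.592·log₂(0.592/0.273) = 0.66108
  0.115·log₂(0.115/0.157) = -0.05165
  0.108·log₂(0.108/0.527) = -0.24697
  0.049·log₂(0.049/0.004) = 0.17712
D(P‖Q) = 0.7847 bits.

0.7847 bits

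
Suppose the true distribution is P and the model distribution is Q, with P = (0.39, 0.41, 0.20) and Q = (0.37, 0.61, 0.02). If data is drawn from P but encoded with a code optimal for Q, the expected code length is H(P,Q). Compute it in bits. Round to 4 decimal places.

H(P,Q) = −Σ p·log₂ q.
  −0.39·log₂(0.37) = 0.55942
  −0.41·log₂(0.61) = 0.29238
  −0.20·log₂(0.02) = 1.12877
H(P,Q) = 1.9806 bits.

1.9806 bits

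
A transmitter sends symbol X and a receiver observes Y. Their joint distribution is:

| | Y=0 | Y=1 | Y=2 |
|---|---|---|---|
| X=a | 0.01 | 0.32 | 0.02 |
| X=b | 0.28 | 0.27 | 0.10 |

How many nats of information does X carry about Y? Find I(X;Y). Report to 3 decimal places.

Marginals: p(X) = (0.3500, 0.6500), p(Y) = (0.2900, 0.5900, 0.1200).
I(X;Y) = H(X) + H(Y) − H(X,Y).
H(X) = 0.6474, H(Y) = 0.9247, H(X,Y) = 1.4291.
I(X;Y) = 0.6474 + 0.9247 − 1.4291 = 0.143 nats.

0.143 nats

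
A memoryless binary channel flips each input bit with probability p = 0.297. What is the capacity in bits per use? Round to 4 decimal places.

0.1224 bits

Binary symmetric channel: C = 1 − h₂(ε) where h₂ is the binary entropy function.
h₂(0.297) = −0.297·log₂0.297 − 0.703·log₂0.703 = 0.8776.
C = 1 − 0.8776 = 0.1224 bits per channel use.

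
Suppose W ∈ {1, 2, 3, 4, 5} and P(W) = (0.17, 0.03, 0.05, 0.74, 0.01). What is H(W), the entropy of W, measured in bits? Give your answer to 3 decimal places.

1.190 bits

H(W) = −Σ p·log₂ p.
  −(0.17)·log₂(0.17) = 0.4346
  −(0.03)·log₂(0.03) = 0.1518
  −(0.05)·log₂(0.05) = 0.2161
  −(0.74)·log₂(0.74) = 0.3215
  −(0.01)·log₂(0.01) = 0.0664
Sum: 0.4346 + 0.1518 + 0.2161 + 0.3215 + 0.0664 = 1.190 bits.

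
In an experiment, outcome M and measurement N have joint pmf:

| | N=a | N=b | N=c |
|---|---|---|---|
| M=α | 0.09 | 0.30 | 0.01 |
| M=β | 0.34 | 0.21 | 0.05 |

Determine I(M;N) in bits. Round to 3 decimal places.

0.115 bits

Marginals: p(M) = (0.4000, 0.6000), p(N) = (0.4300, 0.5100, 0.0600).
I(M;N) = H(M) + H(N) − H(M,N).
H(M) = 0.9710, H(N) = 1.2625, H(M,N) = 2.1183.
I(M;N) = 0.9710 + 1.2625 − 2.1183 = 0.115 bits.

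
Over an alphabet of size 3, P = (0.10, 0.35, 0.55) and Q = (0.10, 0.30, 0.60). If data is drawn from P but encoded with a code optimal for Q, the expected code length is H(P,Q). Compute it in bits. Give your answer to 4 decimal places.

1.3455 bits

H(P,Q) = −Σ p·log₂ q.
  −0.10·log₂(0.10) = 0.33219
  −0.35·log₂(0.30) = 0.60794
  −0.55·log₂(0.60) = 0.40533
H(P,Q) = 1.3455 bits.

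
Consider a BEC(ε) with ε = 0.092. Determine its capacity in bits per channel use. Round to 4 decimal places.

Binary erasure channel: capacity C = 1 − ε.
C = 1 − 0.092 = 0.9080 bits per channel use.

0.9080 bits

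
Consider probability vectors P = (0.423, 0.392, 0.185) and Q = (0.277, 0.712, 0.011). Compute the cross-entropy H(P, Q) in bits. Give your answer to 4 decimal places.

2.1792 bits

H(P,Q) = −Σ p·log₂ q.
  −0.423·log₂(0.277) = 0.78341
  −0.392·log₂(0.712) = 0.19210
  −0.185·log₂(0.011) = 1.20368
H(P,Q) = 2.1792 bits.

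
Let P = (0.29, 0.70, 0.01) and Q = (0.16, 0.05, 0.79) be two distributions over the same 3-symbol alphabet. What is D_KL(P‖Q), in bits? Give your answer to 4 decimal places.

D(P‖Q) = Σ p·log₂(p/q).
  0.29·log₂(0.29/0.16) = 0.24881
  0.70·log₂(0.70/0.05) = 2.66515
  0.01·log₂(0.01/0.79) = -0.06304
D(P‖Q) = 2.8509 bits.

2.8509 bits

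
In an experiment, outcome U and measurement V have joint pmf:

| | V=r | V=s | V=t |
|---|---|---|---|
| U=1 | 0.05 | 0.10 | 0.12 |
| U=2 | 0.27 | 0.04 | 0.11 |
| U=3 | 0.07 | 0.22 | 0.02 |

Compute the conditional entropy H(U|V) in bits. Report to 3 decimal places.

1.263 bits

Chain rule: H(U|V) = H(U,V) − H(V).
Marginals: p(U) = (0.2700, 0.4200, 0.3100), p(V) = (0.3900, 0.3600, 0.2500).
H(U,V) = 2.8234 bits; H(V) = 1.5604 bits.
H(U|V) = 2.8234 − 1.5604 = 1.263 bits.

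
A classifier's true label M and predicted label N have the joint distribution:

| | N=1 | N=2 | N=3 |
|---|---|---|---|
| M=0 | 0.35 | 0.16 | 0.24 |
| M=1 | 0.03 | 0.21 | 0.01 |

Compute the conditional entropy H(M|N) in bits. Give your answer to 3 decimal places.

Chain rule: H(M|N) = H(M,N) − H(N).
Marginals: p(M) = (0.7500, 0.2500), p(N) = (0.3800, 0.3700, 0.2500).
H(M,N) = 2.1383 bits; H(N) = 1.5612 bits.
H(M|N) = 2.1383 − 1.5612 = 0.577 bits.

0.577 bits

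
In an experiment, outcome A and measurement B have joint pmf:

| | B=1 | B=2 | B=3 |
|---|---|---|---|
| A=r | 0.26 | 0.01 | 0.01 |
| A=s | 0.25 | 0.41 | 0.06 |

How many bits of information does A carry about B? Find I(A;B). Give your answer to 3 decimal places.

0.236 bits

Marginals: p(A) = (0.2800, 0.7200), p(B) = (0.5100, 0.4200, 0.0700).
I(A;B) = Σ p(x,y)·log₂[p(x,y)/(p(x)p(y))].
  (r,1): 0.26·log₂(1.8207) = 0.2248
  (r,2): 0.01·log₂(0.0850) = -0.0356
  (r,3): 0.01·log₂(0.5102) = -0.0097
  (s,1): 0.25·log₂(0.6808) = -0.1387
  (s,2): 0.41·log₂(1.3558) = 0.1801
  (s,3): 0.06·log₂(1.1905) = 0.0151
Sum = 0.236 bits.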